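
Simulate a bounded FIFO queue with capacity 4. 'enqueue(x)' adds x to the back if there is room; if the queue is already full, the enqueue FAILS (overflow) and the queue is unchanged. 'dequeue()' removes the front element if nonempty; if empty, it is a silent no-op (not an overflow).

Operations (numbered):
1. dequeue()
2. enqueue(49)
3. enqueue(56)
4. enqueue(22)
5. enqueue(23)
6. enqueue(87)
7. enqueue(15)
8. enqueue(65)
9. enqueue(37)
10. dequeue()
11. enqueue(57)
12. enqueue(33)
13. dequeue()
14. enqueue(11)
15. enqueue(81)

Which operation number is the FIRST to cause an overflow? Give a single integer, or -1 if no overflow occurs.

1. dequeue(): empty, no-op, size=0
2. enqueue(49): size=1
3. enqueue(56): size=2
4. enqueue(22): size=3
5. enqueue(23): size=4
6. enqueue(87): size=4=cap → OVERFLOW (fail)
7. enqueue(15): size=4=cap → OVERFLOW (fail)
8. enqueue(65): size=4=cap → OVERFLOW (fail)
9. enqueue(37): size=4=cap → OVERFLOW (fail)
10. dequeue(): size=3
11. enqueue(57): size=4
12. enqueue(33): size=4=cap → OVERFLOW (fail)
13. dequeue(): size=3
14. enqueue(11): size=4
15. enqueue(81): size=4=cap → OVERFLOW (fail)

Answer: 6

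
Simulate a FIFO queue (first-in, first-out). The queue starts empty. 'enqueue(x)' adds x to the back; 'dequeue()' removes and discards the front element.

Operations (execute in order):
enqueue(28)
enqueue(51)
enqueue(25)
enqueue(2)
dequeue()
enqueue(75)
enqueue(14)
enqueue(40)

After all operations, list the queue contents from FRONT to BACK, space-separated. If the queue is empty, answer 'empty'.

Answer: 51 25 2 75 14 40

Derivation:
enqueue(28): [28]
enqueue(51): [28, 51]
enqueue(25): [28, 51, 25]
enqueue(2): [28, 51, 25, 2]
dequeue(): [51, 25, 2]
enqueue(75): [51, 25, 2, 75]
enqueue(14): [51, 25, 2, 75, 14]
enqueue(40): [51, 25, 2, 75, 14, 40]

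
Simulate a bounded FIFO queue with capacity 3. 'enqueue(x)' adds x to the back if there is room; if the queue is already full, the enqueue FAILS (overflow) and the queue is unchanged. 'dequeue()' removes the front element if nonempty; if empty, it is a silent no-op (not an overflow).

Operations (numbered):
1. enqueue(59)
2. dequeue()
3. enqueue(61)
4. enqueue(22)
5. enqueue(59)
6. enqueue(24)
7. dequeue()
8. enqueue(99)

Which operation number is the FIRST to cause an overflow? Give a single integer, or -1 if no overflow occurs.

1. enqueue(59): size=1
2. dequeue(): size=0
3. enqueue(61): size=1
4. enqueue(22): size=2
5. enqueue(59): size=3
6. enqueue(24): size=3=cap → OVERFLOW (fail)
7. dequeue(): size=2
8. enqueue(99): size=3

Answer: 6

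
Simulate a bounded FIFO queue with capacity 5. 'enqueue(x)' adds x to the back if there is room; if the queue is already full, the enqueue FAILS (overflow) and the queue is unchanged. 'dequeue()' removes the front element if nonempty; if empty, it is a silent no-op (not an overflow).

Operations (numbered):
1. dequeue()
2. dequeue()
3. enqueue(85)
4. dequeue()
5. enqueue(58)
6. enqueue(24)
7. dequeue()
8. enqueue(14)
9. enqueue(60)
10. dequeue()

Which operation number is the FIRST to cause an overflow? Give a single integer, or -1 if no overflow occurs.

Answer: -1

Derivation:
1. dequeue(): empty, no-op, size=0
2. dequeue(): empty, no-op, size=0
3. enqueue(85): size=1
4. dequeue(): size=0
5. enqueue(58): size=1
6. enqueue(24): size=2
7. dequeue(): size=1
8. enqueue(14): size=2
9. enqueue(60): size=3
10. dequeue(): size=2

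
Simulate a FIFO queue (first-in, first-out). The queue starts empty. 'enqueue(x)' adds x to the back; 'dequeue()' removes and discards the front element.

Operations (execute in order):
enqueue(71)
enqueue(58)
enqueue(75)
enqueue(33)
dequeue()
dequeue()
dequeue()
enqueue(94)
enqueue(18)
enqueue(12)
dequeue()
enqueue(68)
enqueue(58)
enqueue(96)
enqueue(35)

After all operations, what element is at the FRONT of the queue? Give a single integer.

enqueue(71): queue = [71]
enqueue(58): queue = [71, 58]
enqueue(75): queue = [71, 58, 75]
enqueue(33): queue = [71, 58, 75, 33]
dequeue(): queue = [58, 75, 33]
dequeue(): queue = [75, 33]
dequeue(): queue = [33]
enqueue(94): queue = [33, 94]
enqueue(18): queue = [33, 94, 18]
enqueue(12): queue = [33, 94, 18, 12]
dequeue(): queue = [94, 18, 12]
enqueue(68): queue = [94, 18, 12, 68]
enqueue(58): queue = [94, 18, 12, 68, 58]
enqueue(96): queue = [94, 18, 12, 68, 58, 96]
enqueue(35): queue = [94, 18, 12, 68, 58, 96, 35]

Answer: 94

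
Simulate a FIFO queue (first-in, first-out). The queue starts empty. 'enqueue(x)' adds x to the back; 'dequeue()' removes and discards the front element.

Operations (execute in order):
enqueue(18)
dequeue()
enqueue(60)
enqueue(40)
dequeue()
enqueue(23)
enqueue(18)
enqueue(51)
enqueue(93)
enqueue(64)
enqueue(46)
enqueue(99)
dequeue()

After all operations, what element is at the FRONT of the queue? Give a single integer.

enqueue(18): queue = [18]
dequeue(): queue = []
enqueue(60): queue = [60]
enqueue(40): queue = [60, 40]
dequeue(): queue = [40]
enqueue(23): queue = [40, 23]
enqueue(18): queue = [40, 23, 18]
enqueue(51): queue = [40, 23, 18, 51]
enqueue(93): queue = [40, 23, 18, 51, 93]
enqueue(64): queue = [40, 23, 18, 51, 93, 64]
enqueue(46): queue = [40, 23, 18, 51, 93, 64, 46]
enqueue(99): queue = [40, 23, 18, 51, 93, 64, 46, 99]
dequeue(): queue = [23, 18, 51, 93, 64, 46, 99]

Answer: 23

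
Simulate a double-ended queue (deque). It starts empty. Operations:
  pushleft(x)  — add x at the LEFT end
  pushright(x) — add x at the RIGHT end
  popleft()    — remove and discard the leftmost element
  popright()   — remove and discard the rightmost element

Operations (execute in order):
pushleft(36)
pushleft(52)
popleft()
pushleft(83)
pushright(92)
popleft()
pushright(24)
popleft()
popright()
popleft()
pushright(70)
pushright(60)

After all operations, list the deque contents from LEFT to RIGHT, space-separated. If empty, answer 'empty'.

Answer: 70 60

Derivation:
pushleft(36): [36]
pushleft(52): [52, 36]
popleft(): [36]
pushleft(83): [83, 36]
pushright(92): [83, 36, 92]
popleft(): [36, 92]
pushright(24): [36, 92, 24]
popleft(): [92, 24]
popright(): [92]
popleft(): []
pushright(70): [70]
pushright(60): [70, 60]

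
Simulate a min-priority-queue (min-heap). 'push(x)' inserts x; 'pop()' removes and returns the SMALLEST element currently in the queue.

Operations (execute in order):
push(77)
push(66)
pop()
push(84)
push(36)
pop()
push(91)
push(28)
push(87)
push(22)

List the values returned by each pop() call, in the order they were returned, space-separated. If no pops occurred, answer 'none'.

push(77): heap contents = [77]
push(66): heap contents = [66, 77]
pop() → 66: heap contents = [77]
push(84): heap contents = [77, 84]
push(36): heap contents = [36, 77, 84]
pop() → 36: heap contents = [77, 84]
push(91): heap contents = [77, 84, 91]
push(28): heap contents = [28, 77, 84, 91]
push(87): heap contents = [28, 77, 84, 87, 91]
push(22): heap contents = [22, 28, 77, 84, 87, 91]

Answer: 66 36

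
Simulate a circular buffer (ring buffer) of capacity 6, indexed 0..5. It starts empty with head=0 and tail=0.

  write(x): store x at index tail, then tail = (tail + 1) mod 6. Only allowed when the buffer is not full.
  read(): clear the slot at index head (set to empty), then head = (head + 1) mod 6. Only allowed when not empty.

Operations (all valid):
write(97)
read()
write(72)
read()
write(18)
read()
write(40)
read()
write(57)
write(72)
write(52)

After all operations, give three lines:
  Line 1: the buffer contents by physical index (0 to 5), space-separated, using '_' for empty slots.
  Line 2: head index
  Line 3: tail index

write(97): buf=[97 _ _ _ _ _], head=0, tail=1, size=1
read(): buf=[_ _ _ _ _ _], head=1, tail=1, size=0
write(72): buf=[_ 72 _ _ _ _], head=1, tail=2, size=1
read(): buf=[_ _ _ _ _ _], head=2, tail=2, size=0
write(18): buf=[_ _ 18 _ _ _], head=2, tail=3, size=1
read(): buf=[_ _ _ _ _ _], head=3, tail=3, size=0
write(40): buf=[_ _ _ 40 _ _], head=3, tail=4, size=1
read(): buf=[_ _ _ _ _ _], head=4, tail=4, size=0
write(57): buf=[_ _ _ _ 57 _], head=4, tail=5, size=1
write(72): buf=[_ _ _ _ 57 72], head=4, tail=0, size=2
write(52): buf=[52 _ _ _ 57 72], head=4, tail=1, size=3

Answer: 52 _ _ _ 57 72
4
1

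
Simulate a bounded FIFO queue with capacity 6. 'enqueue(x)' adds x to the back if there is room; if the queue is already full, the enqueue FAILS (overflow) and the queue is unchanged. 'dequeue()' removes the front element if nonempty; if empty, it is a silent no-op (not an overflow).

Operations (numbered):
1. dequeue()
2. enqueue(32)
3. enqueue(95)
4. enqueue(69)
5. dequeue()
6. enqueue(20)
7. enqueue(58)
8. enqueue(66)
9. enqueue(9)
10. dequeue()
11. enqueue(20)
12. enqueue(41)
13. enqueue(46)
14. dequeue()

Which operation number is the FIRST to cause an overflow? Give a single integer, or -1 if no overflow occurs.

1. dequeue(): empty, no-op, size=0
2. enqueue(32): size=1
3. enqueue(95): size=2
4. enqueue(69): size=3
5. dequeue(): size=2
6. enqueue(20): size=3
7. enqueue(58): size=4
8. enqueue(66): size=5
9. enqueue(9): size=6
10. dequeue(): size=5
11. enqueue(20): size=6
12. enqueue(41): size=6=cap → OVERFLOW (fail)
13. enqueue(46): size=6=cap → OVERFLOW (fail)
14. dequeue(): size=5

Answer: 12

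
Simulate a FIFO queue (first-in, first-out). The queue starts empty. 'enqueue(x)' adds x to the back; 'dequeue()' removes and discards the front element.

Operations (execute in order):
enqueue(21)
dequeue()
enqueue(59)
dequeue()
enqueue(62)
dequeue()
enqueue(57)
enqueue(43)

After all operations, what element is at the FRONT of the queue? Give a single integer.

Answer: 57

Derivation:
enqueue(21): queue = [21]
dequeue(): queue = []
enqueue(59): queue = [59]
dequeue(): queue = []
enqueue(62): queue = [62]
dequeue(): queue = []
enqueue(57): queue = [57]
enqueue(43): queue = [57, 43]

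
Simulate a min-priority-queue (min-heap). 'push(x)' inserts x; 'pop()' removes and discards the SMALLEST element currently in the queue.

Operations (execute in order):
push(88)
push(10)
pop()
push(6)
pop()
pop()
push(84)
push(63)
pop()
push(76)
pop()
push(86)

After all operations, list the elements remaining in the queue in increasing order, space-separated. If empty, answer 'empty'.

push(88): heap contents = [88]
push(10): heap contents = [10, 88]
pop() → 10: heap contents = [88]
push(6): heap contents = [6, 88]
pop() → 6: heap contents = [88]
pop() → 88: heap contents = []
push(84): heap contents = [84]
push(63): heap contents = [63, 84]
pop() → 63: heap contents = [84]
push(76): heap contents = [76, 84]
pop() → 76: heap contents = [84]
push(86): heap contents = [84, 86]

Answer: 84 86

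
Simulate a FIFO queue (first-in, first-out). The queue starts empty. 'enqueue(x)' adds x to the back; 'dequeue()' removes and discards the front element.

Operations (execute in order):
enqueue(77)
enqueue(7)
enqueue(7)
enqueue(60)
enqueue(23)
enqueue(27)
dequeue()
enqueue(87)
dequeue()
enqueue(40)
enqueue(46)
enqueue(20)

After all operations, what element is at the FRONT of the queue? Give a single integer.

Answer: 7

Derivation:
enqueue(77): queue = [77]
enqueue(7): queue = [77, 7]
enqueue(7): queue = [77, 7, 7]
enqueue(60): queue = [77, 7, 7, 60]
enqueue(23): queue = [77, 7, 7, 60, 23]
enqueue(27): queue = [77, 7, 7, 60, 23, 27]
dequeue(): queue = [7, 7, 60, 23, 27]
enqueue(87): queue = [7, 7, 60, 23, 27, 87]
dequeue(): queue = [7, 60, 23, 27, 87]
enqueue(40): queue = [7, 60, 23, 27, 87, 40]
enqueue(46): queue = [7, 60, 23, 27, 87, 40, 46]
enqueue(20): queue = [7, 60, 23, 27, 87, 40, 46, 20]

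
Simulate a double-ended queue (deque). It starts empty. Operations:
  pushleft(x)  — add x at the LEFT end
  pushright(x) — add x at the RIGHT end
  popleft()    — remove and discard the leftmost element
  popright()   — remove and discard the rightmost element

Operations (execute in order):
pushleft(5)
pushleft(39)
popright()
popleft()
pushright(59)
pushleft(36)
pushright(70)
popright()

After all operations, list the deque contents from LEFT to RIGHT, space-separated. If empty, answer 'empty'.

Answer: 36 59

Derivation:
pushleft(5): [5]
pushleft(39): [39, 5]
popright(): [39]
popleft(): []
pushright(59): [59]
pushleft(36): [36, 59]
pushright(70): [36, 59, 70]
popright(): [36, 59]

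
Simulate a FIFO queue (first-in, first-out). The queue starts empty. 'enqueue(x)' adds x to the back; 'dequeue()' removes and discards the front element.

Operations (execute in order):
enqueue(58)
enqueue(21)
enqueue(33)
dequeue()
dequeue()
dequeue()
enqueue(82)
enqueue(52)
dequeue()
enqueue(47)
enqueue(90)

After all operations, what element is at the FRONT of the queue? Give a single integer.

enqueue(58): queue = [58]
enqueue(21): queue = [58, 21]
enqueue(33): queue = [58, 21, 33]
dequeue(): queue = [21, 33]
dequeue(): queue = [33]
dequeue(): queue = []
enqueue(82): queue = [82]
enqueue(52): queue = [82, 52]
dequeue(): queue = [52]
enqueue(47): queue = [52, 47]
enqueue(90): queue = [52, 47, 90]

Answer: 52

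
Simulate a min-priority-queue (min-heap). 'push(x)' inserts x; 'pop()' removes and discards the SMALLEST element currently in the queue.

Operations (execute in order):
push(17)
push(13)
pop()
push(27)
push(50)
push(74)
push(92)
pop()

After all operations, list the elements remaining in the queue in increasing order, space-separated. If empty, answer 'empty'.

Answer: 27 50 74 92

Derivation:
push(17): heap contents = [17]
push(13): heap contents = [13, 17]
pop() → 13: heap contents = [17]
push(27): heap contents = [17, 27]
push(50): heap contents = [17, 27, 50]
push(74): heap contents = [17, 27, 50, 74]
push(92): heap contents = [17, 27, 50, 74, 92]
pop() → 17: heap contents = [27, 50, 74, 92]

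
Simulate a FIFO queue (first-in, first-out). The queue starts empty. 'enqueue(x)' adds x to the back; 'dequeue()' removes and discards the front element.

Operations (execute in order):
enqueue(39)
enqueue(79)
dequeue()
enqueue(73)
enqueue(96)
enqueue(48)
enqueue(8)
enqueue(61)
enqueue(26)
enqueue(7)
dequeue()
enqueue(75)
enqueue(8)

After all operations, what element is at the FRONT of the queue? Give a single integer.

enqueue(39): queue = [39]
enqueue(79): queue = [39, 79]
dequeue(): queue = [79]
enqueue(73): queue = [79, 73]
enqueue(96): queue = [79, 73, 96]
enqueue(48): queue = [79, 73, 96, 48]
enqueue(8): queue = [79, 73, 96, 48, 8]
enqueue(61): queue = [79, 73, 96, 48, 8, 61]
enqueue(26): queue = [79, 73, 96, 48, 8, 61, 26]
enqueue(7): queue = [79, 73, 96, 48, 8, 61, 26, 7]
dequeue(): queue = [73, 96, 48, 8, 61, 26, 7]
enqueue(75): queue = [73, 96, 48, 8, 61, 26, 7, 75]
enqueue(8): queue = [73, 96, 48, 8, 61, 26, 7, 75, 8]

Answer: 73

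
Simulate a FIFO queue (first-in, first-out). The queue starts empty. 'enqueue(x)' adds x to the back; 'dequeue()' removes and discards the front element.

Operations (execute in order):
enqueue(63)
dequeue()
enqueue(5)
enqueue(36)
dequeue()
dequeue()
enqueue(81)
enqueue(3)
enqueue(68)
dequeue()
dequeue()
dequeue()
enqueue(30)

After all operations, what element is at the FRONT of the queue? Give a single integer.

enqueue(63): queue = [63]
dequeue(): queue = []
enqueue(5): queue = [5]
enqueue(36): queue = [5, 36]
dequeue(): queue = [36]
dequeue(): queue = []
enqueue(81): queue = [81]
enqueue(3): queue = [81, 3]
enqueue(68): queue = [81, 3, 68]
dequeue(): queue = [3, 68]
dequeue(): queue = [68]
dequeue(): queue = []
enqueue(30): queue = [30]

Answer: 30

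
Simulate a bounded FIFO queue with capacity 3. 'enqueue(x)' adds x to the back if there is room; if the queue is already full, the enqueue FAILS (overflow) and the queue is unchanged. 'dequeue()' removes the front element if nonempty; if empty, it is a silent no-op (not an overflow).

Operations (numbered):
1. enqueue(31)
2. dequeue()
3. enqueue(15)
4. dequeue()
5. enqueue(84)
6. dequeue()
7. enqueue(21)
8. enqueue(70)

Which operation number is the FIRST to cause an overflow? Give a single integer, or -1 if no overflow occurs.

Answer: -1

Derivation:
1. enqueue(31): size=1
2. dequeue(): size=0
3. enqueue(15): size=1
4. dequeue(): size=0
5. enqueue(84): size=1
6. dequeue(): size=0
7. enqueue(21): size=1
8. enqueue(70): size=2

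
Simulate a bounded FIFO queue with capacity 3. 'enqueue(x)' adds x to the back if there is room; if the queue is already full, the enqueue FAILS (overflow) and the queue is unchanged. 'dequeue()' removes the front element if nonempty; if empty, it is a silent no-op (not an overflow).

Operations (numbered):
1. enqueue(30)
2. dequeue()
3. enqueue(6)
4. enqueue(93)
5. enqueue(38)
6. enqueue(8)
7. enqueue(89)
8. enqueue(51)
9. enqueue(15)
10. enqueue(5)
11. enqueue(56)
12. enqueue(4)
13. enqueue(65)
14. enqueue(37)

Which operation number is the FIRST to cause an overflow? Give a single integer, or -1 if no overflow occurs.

Answer: 6

Derivation:
1. enqueue(30): size=1
2. dequeue(): size=0
3. enqueue(6): size=1
4. enqueue(93): size=2
5. enqueue(38): size=3
6. enqueue(8): size=3=cap → OVERFLOW (fail)
7. enqueue(89): size=3=cap → OVERFLOW (fail)
8. enqueue(51): size=3=cap → OVERFLOW (fail)
9. enqueue(15): size=3=cap → OVERFLOW (fail)
10. enqueue(5): size=3=cap → OVERFLOW (fail)
11. enqueue(56): size=3=cap → OVERFLOW (fail)
12. enqueue(4): size=3=cap → OVERFLOW (fail)
13. enqueue(65): size=3=cap → OVERFLOW (fail)
14. enqueue(37): size=3=cap → OVERFLOW (fail)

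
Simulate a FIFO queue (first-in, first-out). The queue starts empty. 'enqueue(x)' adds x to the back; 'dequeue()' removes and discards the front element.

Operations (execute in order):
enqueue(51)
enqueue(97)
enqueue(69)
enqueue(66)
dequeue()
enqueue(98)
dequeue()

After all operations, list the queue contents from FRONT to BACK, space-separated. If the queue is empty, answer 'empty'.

enqueue(51): [51]
enqueue(97): [51, 97]
enqueue(69): [51, 97, 69]
enqueue(66): [51, 97, 69, 66]
dequeue(): [97, 69, 66]
enqueue(98): [97, 69, 66, 98]
dequeue(): [69, 66, 98]

Answer: 69 66 98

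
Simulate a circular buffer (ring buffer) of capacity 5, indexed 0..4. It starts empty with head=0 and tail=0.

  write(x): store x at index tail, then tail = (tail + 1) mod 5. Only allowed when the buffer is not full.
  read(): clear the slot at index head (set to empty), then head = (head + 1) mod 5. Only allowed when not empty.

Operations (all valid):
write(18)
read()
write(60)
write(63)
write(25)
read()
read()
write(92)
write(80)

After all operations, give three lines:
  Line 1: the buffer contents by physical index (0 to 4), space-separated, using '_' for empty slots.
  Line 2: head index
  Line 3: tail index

write(18): buf=[18 _ _ _ _], head=0, tail=1, size=1
read(): buf=[_ _ _ _ _], head=1, tail=1, size=0
write(60): buf=[_ 60 _ _ _], head=1, tail=2, size=1
write(63): buf=[_ 60 63 _ _], head=1, tail=3, size=2
write(25): buf=[_ 60 63 25 _], head=1, tail=4, size=3
read(): buf=[_ _ 63 25 _], head=2, tail=4, size=2
read(): buf=[_ _ _ 25 _], head=3, tail=4, size=1
write(92): buf=[_ _ _ 25 92], head=3, tail=0, size=2
write(80): buf=[80 _ _ 25 92], head=3, tail=1, size=3

Answer: 80 _ _ 25 92
3
1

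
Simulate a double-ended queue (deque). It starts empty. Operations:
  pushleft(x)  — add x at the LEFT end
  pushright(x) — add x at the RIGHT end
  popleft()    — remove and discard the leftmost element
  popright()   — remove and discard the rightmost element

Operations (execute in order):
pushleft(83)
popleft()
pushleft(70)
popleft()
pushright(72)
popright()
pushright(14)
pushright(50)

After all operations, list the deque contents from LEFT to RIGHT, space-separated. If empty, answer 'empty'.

pushleft(83): [83]
popleft(): []
pushleft(70): [70]
popleft(): []
pushright(72): [72]
popright(): []
pushright(14): [14]
pushright(50): [14, 50]

Answer: 14 50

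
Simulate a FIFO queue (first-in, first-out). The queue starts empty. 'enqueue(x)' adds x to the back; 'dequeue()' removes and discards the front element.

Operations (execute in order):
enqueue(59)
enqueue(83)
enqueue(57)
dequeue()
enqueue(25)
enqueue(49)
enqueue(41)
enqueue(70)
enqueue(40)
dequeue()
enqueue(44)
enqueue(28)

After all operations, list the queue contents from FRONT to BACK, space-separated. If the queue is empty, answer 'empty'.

enqueue(59): [59]
enqueue(83): [59, 83]
enqueue(57): [59, 83, 57]
dequeue(): [83, 57]
enqueue(25): [83, 57, 25]
enqueue(49): [83, 57, 25, 49]
enqueue(41): [83, 57, 25, 49, 41]
enqueue(70): [83, 57, 25, 49, 41, 70]
enqueue(40): [83, 57, 25, 49, 41, 70, 40]
dequeue(): [57, 25, 49, 41, 70, 40]
enqueue(44): [57, 25, 49, 41, 70, 40, 44]
enqueue(28): [57, 25, 49, 41, 70, 40, 44, 28]

Answer: 57 25 49 41 70 40 44 28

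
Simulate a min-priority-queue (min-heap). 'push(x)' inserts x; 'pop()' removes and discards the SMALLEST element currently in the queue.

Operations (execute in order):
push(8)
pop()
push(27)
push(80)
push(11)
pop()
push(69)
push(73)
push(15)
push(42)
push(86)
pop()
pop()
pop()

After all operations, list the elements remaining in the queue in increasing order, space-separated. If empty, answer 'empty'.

push(8): heap contents = [8]
pop() → 8: heap contents = []
push(27): heap contents = [27]
push(80): heap contents = [27, 80]
push(11): heap contents = [11, 27, 80]
pop() → 11: heap contents = [27, 80]
push(69): heap contents = [27, 69, 80]
push(73): heap contents = [27, 69, 73, 80]
push(15): heap contents = [15, 27, 69, 73, 80]
push(42): heap contents = [15, 27, 42, 69, 73, 80]
push(86): heap contents = [15, 27, 42, 69, 73, 80, 86]
pop() → 15: heap contents = [27, 42, 69, 73, 80, 86]
pop() → 27: heap contents = [42, 69, 73, 80, 86]
pop() → 42: heap contents = [69, 73, 80, 86]

Answer: 69 73 80 86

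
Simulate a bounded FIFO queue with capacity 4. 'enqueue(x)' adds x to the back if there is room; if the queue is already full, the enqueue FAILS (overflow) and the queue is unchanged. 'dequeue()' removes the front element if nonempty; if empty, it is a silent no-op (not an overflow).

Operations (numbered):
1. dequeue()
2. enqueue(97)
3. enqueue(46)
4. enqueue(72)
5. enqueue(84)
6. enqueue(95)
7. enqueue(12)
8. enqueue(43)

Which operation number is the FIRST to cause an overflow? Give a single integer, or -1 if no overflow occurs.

1. dequeue(): empty, no-op, size=0
2. enqueue(97): size=1
3. enqueue(46): size=2
4. enqueue(72): size=3
5. enqueue(84): size=4
6. enqueue(95): size=4=cap → OVERFLOW (fail)
7. enqueue(12): size=4=cap → OVERFLOW (fail)
8. enqueue(43): size=4=cap → OVERFLOW (fail)

Answer: 6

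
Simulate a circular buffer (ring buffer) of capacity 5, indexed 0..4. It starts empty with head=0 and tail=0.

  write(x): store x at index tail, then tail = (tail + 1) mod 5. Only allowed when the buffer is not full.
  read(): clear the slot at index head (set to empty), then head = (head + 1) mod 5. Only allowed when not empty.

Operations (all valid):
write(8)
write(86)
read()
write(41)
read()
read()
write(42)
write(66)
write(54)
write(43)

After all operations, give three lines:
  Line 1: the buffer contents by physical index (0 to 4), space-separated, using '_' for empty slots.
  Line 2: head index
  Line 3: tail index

write(8): buf=[8 _ _ _ _], head=0, tail=1, size=1
write(86): buf=[8 86 _ _ _], head=0, tail=2, size=2
read(): buf=[_ 86 _ _ _], head=1, tail=2, size=1
write(41): buf=[_ 86 41 _ _], head=1, tail=3, size=2
read(): buf=[_ _ 41 _ _], head=2, tail=3, size=1
read(): buf=[_ _ _ _ _], head=3, tail=3, size=0
write(42): buf=[_ _ _ 42 _], head=3, tail=4, size=1
write(66): buf=[_ _ _ 42 66], head=3, tail=0, size=2
write(54): buf=[54 _ _ 42 66], head=3, tail=1, size=3
write(43): buf=[54 43 _ 42 66], head=3, tail=2, size=4

Answer: 54 43 _ 42 66
3
2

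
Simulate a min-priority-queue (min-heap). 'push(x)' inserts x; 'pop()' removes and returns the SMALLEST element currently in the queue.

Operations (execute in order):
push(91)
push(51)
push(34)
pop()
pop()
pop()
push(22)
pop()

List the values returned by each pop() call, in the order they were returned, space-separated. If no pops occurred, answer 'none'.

push(91): heap contents = [91]
push(51): heap contents = [51, 91]
push(34): heap contents = [34, 51, 91]
pop() → 34: heap contents = [51, 91]
pop() → 51: heap contents = [91]
pop() → 91: heap contents = []
push(22): heap contents = [22]
pop() → 22: heap contents = []

Answer: 34 51 91 22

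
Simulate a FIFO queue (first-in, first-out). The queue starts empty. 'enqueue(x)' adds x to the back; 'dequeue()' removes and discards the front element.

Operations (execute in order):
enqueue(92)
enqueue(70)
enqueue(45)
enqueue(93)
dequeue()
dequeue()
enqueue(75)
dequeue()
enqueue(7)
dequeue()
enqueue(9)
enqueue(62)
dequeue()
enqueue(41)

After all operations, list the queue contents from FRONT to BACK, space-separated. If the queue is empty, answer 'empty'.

Answer: 7 9 62 41

Derivation:
enqueue(92): [92]
enqueue(70): [92, 70]
enqueue(45): [92, 70, 45]
enqueue(93): [92, 70, 45, 93]
dequeue(): [70, 45, 93]
dequeue(): [45, 93]
enqueue(75): [45, 93, 75]
dequeue(): [93, 75]
enqueue(7): [93, 75, 7]
dequeue(): [75, 7]
enqueue(9): [75, 7, 9]
enqueue(62): [75, 7, 9, 62]
dequeue(): [7, 9, 62]
enqueue(41): [7, 9, 62, 41]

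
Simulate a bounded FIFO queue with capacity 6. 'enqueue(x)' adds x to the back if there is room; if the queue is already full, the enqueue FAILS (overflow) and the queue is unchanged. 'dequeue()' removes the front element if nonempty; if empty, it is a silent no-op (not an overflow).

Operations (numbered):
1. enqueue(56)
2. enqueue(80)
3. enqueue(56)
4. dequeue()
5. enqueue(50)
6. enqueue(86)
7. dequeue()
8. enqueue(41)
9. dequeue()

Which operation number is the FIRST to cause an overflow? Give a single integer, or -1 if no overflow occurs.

Answer: -1

Derivation:
1. enqueue(56): size=1
2. enqueue(80): size=2
3. enqueue(56): size=3
4. dequeue(): size=2
5. enqueue(50): size=3
6. enqueue(86): size=4
7. dequeue(): size=3
8. enqueue(41): size=4
9. dequeue(): size=3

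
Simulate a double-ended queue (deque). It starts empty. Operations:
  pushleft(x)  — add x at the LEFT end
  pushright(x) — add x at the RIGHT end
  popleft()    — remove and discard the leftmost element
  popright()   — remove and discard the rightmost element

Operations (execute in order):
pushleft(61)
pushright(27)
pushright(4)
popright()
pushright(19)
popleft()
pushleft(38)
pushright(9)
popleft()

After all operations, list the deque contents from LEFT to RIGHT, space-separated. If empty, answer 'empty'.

pushleft(61): [61]
pushright(27): [61, 27]
pushright(4): [61, 27, 4]
popright(): [61, 27]
pushright(19): [61, 27, 19]
popleft(): [27, 19]
pushleft(38): [38, 27, 19]
pushright(9): [38, 27, 19, 9]
popleft(): [27, 19, 9]

Answer: 27 19 9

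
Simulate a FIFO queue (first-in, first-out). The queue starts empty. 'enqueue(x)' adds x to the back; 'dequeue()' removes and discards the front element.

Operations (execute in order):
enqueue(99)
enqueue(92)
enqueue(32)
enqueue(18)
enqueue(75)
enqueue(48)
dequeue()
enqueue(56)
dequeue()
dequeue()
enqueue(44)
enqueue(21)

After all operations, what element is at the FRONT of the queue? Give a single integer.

enqueue(99): queue = [99]
enqueue(92): queue = [99, 92]
enqueue(32): queue = [99, 92, 32]
enqueue(18): queue = [99, 92, 32, 18]
enqueue(75): queue = [99, 92, 32, 18, 75]
enqueue(48): queue = [99, 92, 32, 18, 75, 48]
dequeue(): queue = [92, 32, 18, 75, 48]
enqueue(56): queue = [92, 32, 18, 75, 48, 56]
dequeue(): queue = [32, 18, 75, 48, 56]
dequeue(): queue = [18, 75, 48, 56]
enqueue(44): queue = [18, 75, 48, 56, 44]
enqueue(21): queue = [18, 75, 48, 56, 44, 21]

Answer: 18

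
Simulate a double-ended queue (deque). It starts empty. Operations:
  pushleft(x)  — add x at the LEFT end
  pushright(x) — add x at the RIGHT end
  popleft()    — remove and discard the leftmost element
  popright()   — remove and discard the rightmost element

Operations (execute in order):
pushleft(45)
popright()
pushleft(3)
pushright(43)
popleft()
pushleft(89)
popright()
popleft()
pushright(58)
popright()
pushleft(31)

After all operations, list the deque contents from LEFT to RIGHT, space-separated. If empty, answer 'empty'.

pushleft(45): [45]
popright(): []
pushleft(3): [3]
pushright(43): [3, 43]
popleft(): [43]
pushleft(89): [89, 43]
popright(): [89]
popleft(): []
pushright(58): [58]
popright(): []
pushleft(31): [31]

Answer: 31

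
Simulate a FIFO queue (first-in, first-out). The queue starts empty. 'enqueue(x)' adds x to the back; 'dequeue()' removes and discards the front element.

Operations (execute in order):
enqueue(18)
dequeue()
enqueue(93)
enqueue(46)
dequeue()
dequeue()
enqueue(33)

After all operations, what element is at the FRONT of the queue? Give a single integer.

Answer: 33

Derivation:
enqueue(18): queue = [18]
dequeue(): queue = []
enqueue(93): queue = [93]
enqueue(46): queue = [93, 46]
dequeue(): queue = [46]
dequeue(): queue = []
enqueue(33): queue = [33]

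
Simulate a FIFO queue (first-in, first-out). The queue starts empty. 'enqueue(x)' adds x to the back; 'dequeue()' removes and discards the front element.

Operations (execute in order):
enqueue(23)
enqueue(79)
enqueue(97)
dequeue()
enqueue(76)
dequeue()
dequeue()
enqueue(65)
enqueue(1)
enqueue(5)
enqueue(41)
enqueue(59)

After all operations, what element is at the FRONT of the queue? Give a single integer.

Answer: 76

Derivation:
enqueue(23): queue = [23]
enqueue(79): queue = [23, 79]
enqueue(97): queue = [23, 79, 97]
dequeue(): queue = [79, 97]
enqueue(76): queue = [79, 97, 76]
dequeue(): queue = [97, 76]
dequeue(): queue = [76]
enqueue(65): queue = [76, 65]
enqueue(1): queue = [76, 65, 1]
enqueue(5): queue = [76, 65, 1, 5]
enqueue(41): queue = [76, 65, 1, 5, 41]
enqueue(59): queue = [76, 65, 1, 5, 41, 59]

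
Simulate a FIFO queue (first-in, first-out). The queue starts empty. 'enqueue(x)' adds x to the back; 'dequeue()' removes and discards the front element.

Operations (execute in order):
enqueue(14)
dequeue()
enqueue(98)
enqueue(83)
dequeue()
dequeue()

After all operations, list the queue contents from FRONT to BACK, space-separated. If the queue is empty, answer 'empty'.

Answer: empty

Derivation:
enqueue(14): [14]
dequeue(): []
enqueue(98): [98]
enqueue(83): [98, 83]
dequeue(): [83]
dequeue(): []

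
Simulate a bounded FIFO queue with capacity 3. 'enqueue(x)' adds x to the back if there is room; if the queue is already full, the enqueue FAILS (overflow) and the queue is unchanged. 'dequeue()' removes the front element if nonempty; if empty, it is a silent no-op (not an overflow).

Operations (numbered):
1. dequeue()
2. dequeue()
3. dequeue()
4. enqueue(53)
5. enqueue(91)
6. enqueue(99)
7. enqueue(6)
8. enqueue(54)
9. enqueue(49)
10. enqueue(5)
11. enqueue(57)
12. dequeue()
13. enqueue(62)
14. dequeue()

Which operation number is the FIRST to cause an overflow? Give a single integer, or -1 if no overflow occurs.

1. dequeue(): empty, no-op, size=0
2. dequeue(): empty, no-op, size=0
3. dequeue(): empty, no-op, size=0
4. enqueue(53): size=1
5. enqueue(91): size=2
6. enqueue(99): size=3
7. enqueue(6): size=3=cap → OVERFLOW (fail)
8. enqueue(54): size=3=cap → OVERFLOW (fail)
9. enqueue(49): size=3=cap → OVERFLOW (fail)
10. enqueue(5): size=3=cap → OVERFLOW (fail)
11. enqueue(57): size=3=cap → OVERFLOW (fail)
12. dequeue(): size=2
13. enqueue(62): size=3
14. dequeue(): size=2

Answer: 7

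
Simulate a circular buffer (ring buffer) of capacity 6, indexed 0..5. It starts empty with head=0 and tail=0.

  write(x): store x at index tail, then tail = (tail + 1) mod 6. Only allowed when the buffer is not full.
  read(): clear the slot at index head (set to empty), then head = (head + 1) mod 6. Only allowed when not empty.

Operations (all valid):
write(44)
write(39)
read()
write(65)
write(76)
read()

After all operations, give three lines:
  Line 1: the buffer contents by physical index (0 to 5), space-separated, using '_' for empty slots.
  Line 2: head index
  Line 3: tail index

write(44): buf=[44 _ _ _ _ _], head=0, tail=1, size=1
write(39): buf=[44 39 _ _ _ _], head=0, tail=2, size=2
read(): buf=[_ 39 _ _ _ _], head=1, tail=2, size=1
write(65): buf=[_ 39 65 _ _ _], head=1, tail=3, size=2
write(76): buf=[_ 39 65 76 _ _], head=1, tail=4, size=3
read(): buf=[_ _ 65 76 _ _], head=2, tail=4, size=2

Answer: _ _ 65 76 _ _
2
4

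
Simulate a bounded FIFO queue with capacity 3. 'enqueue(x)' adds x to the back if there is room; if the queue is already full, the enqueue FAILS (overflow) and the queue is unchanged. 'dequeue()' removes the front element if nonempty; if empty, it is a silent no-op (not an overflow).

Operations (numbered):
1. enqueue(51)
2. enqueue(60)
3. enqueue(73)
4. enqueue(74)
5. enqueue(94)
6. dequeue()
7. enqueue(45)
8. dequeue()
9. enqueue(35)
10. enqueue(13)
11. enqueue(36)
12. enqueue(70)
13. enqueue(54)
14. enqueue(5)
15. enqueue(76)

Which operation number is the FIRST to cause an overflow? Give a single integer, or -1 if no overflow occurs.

1. enqueue(51): size=1
2. enqueue(60): size=2
3. enqueue(73): size=3
4. enqueue(74): size=3=cap → OVERFLOW (fail)
5. enqueue(94): size=3=cap → OVERFLOW (fail)
6. dequeue(): size=2
7. enqueue(45): size=3
8. dequeue(): size=2
9. enqueue(35): size=3
10. enqueue(13): size=3=cap → OVERFLOW (fail)
11. enqueue(36): size=3=cap → OVERFLOW (fail)
12. enqueue(70): size=3=cap → OVERFLOW (fail)
13. enqueue(54): size=3=cap → OVERFLOW (fail)
14. enqueue(5): size=3=cap → OVERFLOW (fail)
15. enqueue(76): size=3=cap → OVERFLOW (fail)

Answer: 4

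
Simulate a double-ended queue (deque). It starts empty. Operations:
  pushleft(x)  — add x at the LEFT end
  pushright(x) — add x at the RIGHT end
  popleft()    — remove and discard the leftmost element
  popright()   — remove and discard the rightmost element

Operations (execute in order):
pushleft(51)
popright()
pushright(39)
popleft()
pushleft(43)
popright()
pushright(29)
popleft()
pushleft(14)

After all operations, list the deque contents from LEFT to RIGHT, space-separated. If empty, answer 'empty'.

Answer: 14

Derivation:
pushleft(51): [51]
popright(): []
pushright(39): [39]
popleft(): []
pushleft(43): [43]
popright(): []
pushright(29): [29]
popleft(): []
pushleft(14): [14]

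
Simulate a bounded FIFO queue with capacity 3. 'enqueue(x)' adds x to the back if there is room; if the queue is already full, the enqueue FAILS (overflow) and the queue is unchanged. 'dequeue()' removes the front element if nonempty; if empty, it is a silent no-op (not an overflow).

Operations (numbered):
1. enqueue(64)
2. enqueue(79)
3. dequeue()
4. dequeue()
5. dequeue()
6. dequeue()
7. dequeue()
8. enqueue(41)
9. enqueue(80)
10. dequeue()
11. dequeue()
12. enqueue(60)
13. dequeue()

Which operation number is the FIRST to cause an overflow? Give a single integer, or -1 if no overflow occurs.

1. enqueue(64): size=1
2. enqueue(79): size=2
3. dequeue(): size=1
4. dequeue(): size=0
5. dequeue(): empty, no-op, size=0
6. dequeue(): empty, no-op, size=0
7. dequeue(): empty, no-op, size=0
8. enqueue(41): size=1
9. enqueue(80): size=2
10. dequeue(): size=1
11. dequeue(): size=0
12. enqueue(60): size=1
13. dequeue(): size=0

Answer: -1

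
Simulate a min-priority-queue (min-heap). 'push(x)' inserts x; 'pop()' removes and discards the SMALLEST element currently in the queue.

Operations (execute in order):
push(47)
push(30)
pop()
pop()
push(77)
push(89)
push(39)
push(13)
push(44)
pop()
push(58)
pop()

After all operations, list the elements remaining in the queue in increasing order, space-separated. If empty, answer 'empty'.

push(47): heap contents = [47]
push(30): heap contents = [30, 47]
pop() → 30: heap contents = [47]
pop() → 47: heap contents = []
push(77): heap contents = [77]
push(89): heap contents = [77, 89]
push(39): heap contents = [39, 77, 89]
push(13): heap contents = [13, 39, 77, 89]
push(44): heap contents = [13, 39, 44, 77, 89]
pop() → 13: heap contents = [39, 44, 77, 89]
push(58): heap contents = [39, 44, 58, 77, 89]
pop() → 39: heap contents = [44, 58, 77, 89]

Answer: 44 58 77 89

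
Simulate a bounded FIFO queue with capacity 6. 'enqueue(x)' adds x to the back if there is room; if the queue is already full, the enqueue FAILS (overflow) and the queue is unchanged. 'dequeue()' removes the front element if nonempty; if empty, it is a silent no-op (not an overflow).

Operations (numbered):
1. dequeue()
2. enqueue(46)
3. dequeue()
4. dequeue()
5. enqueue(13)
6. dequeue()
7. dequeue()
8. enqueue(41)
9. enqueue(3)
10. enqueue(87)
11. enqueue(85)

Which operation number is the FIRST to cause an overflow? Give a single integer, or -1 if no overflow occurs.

Answer: -1

Derivation:
1. dequeue(): empty, no-op, size=0
2. enqueue(46): size=1
3. dequeue(): size=0
4. dequeue(): empty, no-op, size=0
5. enqueue(13): size=1
6. dequeue(): size=0
7. dequeue(): empty, no-op, size=0
8. enqueue(41): size=1
9. enqueue(3): size=2
10. enqueue(87): size=3
11. enqueue(85): size=4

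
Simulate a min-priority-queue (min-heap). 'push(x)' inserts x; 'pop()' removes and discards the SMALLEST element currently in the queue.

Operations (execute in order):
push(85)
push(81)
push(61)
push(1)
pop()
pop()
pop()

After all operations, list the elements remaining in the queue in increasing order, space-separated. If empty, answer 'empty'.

push(85): heap contents = [85]
push(81): heap contents = [81, 85]
push(61): heap contents = [61, 81, 85]
push(1): heap contents = [1, 61, 81, 85]
pop() → 1: heap contents = [61, 81, 85]
pop() → 61: heap contents = [81, 85]
pop() → 81: heap contents = [85]

Answer: 85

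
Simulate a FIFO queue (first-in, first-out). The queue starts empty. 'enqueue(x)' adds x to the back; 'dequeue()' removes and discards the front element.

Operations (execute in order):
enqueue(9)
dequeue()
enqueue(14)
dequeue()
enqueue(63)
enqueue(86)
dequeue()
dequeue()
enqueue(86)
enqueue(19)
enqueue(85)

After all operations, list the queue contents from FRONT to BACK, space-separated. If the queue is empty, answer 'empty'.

Answer: 86 19 85

Derivation:
enqueue(9): [9]
dequeue(): []
enqueue(14): [14]
dequeue(): []
enqueue(63): [63]
enqueue(86): [63, 86]
dequeue(): [86]
dequeue(): []
enqueue(86): [86]
enqueue(19): [86, 19]
enqueue(85): [86, 19, 85]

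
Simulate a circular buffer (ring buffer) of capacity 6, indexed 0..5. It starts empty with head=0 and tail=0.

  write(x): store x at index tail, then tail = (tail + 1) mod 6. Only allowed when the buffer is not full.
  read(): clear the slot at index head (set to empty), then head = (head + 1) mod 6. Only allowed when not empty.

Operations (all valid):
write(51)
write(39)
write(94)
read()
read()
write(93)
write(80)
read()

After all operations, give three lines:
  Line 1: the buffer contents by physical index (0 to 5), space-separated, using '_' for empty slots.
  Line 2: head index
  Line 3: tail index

write(51): buf=[51 _ _ _ _ _], head=0, tail=1, size=1
write(39): buf=[51 39 _ _ _ _], head=0, tail=2, size=2
write(94): buf=[51 39 94 _ _ _], head=0, tail=3, size=3
read(): buf=[_ 39 94 _ _ _], head=1, tail=3, size=2
read(): buf=[_ _ 94 _ _ _], head=2, tail=3, size=1
write(93): buf=[_ _ 94 93 _ _], head=2, tail=4, size=2
write(80): buf=[_ _ 94 93 80 _], head=2, tail=5, size=3
read(): buf=[_ _ _ 93 80 _], head=3, tail=5, size=2

Answer: _ _ _ 93 80 _
3
5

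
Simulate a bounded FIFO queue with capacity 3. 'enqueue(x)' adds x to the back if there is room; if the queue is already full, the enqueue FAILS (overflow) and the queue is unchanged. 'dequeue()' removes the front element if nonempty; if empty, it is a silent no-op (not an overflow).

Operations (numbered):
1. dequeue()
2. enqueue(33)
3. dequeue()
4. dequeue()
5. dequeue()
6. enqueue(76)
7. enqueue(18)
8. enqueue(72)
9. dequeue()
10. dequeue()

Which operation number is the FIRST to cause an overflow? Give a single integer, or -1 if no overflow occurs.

Answer: -1

Derivation:
1. dequeue(): empty, no-op, size=0
2. enqueue(33): size=1
3. dequeue(): size=0
4. dequeue(): empty, no-op, size=0
5. dequeue(): empty, no-op, size=0
6. enqueue(76): size=1
7. enqueue(18): size=2
8. enqueue(72): size=3
9. dequeue(): size=2
10. dequeue(): size=1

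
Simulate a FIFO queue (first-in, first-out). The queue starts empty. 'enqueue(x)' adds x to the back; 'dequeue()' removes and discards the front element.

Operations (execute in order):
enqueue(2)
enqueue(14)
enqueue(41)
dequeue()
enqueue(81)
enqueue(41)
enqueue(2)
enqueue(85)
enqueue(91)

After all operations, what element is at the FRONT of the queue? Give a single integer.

Answer: 14

Derivation:
enqueue(2): queue = [2]
enqueue(14): queue = [2, 14]
enqueue(41): queue = [2, 14, 41]
dequeue(): queue = [14, 41]
enqueue(81): queue = [14, 41, 81]
enqueue(41): queue = [14, 41, 81, 41]
enqueue(2): queue = [14, 41, 81, 41, 2]
enqueue(85): queue = [14, 41, 81, 41, 2, 85]
enqueue(91): queue = [14, 41, 81, 41, 2, 85, 91]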